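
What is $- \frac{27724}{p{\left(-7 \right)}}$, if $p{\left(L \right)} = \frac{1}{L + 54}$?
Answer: $-1303028$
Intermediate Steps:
$p{\left(L \right)} = \frac{1}{54 + L}$
$- \frac{27724}{p{\left(-7 \right)}} = - \frac{27724}{\frac{1}{54 - 7}} = - \frac{27724}{\frac{1}{47}} = - 27724 \frac{1}{\frac{1}{47}} = \left(-27724\right) 47 = -1303028$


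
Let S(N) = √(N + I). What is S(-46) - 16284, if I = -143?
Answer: -16284 + 3*I*√21 ≈ -16284.0 + 13.748*I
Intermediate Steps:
S(N) = √(-143 + N) (S(N) = √(N - 143) = √(-143 + N))
S(-46) - 16284 = √(-143 - 46) - 16284 = √(-189) - 16284 = 3*I*√21 - 16284 = -16284 + 3*I*√21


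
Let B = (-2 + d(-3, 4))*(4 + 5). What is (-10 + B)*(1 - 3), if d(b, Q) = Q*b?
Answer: 272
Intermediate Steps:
B = -126 (B = (-2 + 4*(-3))*(4 + 5) = (-2 - 12)*9 = -14*9 = -126)
(-10 + B)*(1 - 3) = (-10 - 126)*(1 - 3) = -136*(-2) = 272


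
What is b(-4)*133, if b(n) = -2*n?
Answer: 1064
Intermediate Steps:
b(-4)*133 = -2*(-4)*133 = 8*133 = 1064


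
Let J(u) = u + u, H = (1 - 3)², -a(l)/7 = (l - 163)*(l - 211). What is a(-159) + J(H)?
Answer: -833972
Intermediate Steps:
a(l) = -7*(-211 + l)*(-163 + l) (a(l) = -7*(l - 163)*(l - 211) = -7*(-163 + l)*(-211 + l) = -7*(-211 + l)*(-163 + l))
H = 4 (H = (-2)² = 4)
J(u) = 2*u
a(-159) + J(H) = (-240751 - 7*(-159)² + 2618*(-159)) + 2*4 = (-240751 - 7*25281 - 416262) + 8 = (-240751 - 176967 - 416262) + 8 = -833980 + 8 = -833972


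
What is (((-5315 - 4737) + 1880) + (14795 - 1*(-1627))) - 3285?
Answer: 4965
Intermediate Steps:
(((-5315 - 4737) + 1880) + (14795 - 1*(-1627))) - 3285 = ((-10052 + 1880) + (14795 + 1627)) - 3285 = (-8172 + 16422) - 3285 = 8250 - 3285 = 4965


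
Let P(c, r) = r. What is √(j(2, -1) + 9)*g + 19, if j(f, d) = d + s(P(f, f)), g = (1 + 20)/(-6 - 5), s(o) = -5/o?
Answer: 19 - 21*√22/22 ≈ 14.523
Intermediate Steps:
g = -21/11 (g = 21/(-11) = 21*(-1/11) = -21/11 ≈ -1.9091)
j(f, d) = d - 5/f
√(j(2, -1) + 9)*g + 19 = √((-1 - 5/2) + 9)*(-21/11) + 19 = √(-7/2 + 9)*(-21/11) + 19 = √(11/2)*(-21/11) + 19 = (√22/2)*(-21/11) + 19 = -21*√22/22 + 19 = 19 - 21*√22/22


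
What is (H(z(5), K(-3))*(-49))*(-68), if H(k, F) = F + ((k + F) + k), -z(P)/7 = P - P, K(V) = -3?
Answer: -19992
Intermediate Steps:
z(P) = 0 (z(P) = -7*(P - P) = -7*0 = 0)
H(k, F) = 2*F + 2*k (H(k, F) = F + ((F + k) + k) = F + (F + 2*k) = 2*F + 2*k)
(H(z(5), K(-3))*(-49))*(-68) = ((2*(-3) + 2*0)*(-49))*(-68) = ((-6 + 0)*(-49))*(-68) = -6*(-49)*(-68) = 294*(-68) = -19992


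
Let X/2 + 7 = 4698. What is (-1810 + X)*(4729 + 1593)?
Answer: 47870184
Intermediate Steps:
X = 9382 (X = -14 + 2*4698 = -14 + 9396 = 9382)
(-1810 + X)*(4729 + 1593) = (-1810 + 9382)*(4729 + 1593) = 7572*6322 = 47870184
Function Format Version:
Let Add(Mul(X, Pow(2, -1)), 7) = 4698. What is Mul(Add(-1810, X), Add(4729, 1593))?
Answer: 47870184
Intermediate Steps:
X = 9382 (X = Add(-14, Mul(2, 4698)) = Add(-14, 9396) = 9382)
Mul(Add(-1810, X), Add(4729, 1593)) = Mul(Add(-1810, 9382), Add(4729, 1593)) = Mul(7572, 6322) = 47870184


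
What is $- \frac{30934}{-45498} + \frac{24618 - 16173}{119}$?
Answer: $\frac{193955878}{2707131} \approx 71.646$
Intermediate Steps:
$- \frac{30934}{-45498} + \frac{24618 - 16173}{119} = \left(-30934\right) \left(- \frac{1}{45498}\right) + \left(24618 - 16173\right) \frac{1}{119} = \frac{15467}{22749} + 8445 \cdot \frac{1}{119} = \frac{15467}{22749} + \frac{8445}{119} = \frac{193955878}{2707131}$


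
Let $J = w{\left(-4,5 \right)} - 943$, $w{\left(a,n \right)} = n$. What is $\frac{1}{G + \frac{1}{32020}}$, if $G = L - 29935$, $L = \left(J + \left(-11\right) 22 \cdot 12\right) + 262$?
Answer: $- \frac{32020}{1073150299} \approx -2.9837 \cdot 10^{-5}$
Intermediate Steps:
$J = -938$ ($J = 5 - 943 = -938$)
$L = -3580$ ($L = \left(-938 + \left(-11\right) 22 \cdot 12\right) + 262 = \left(-938 - 2904\right) + 262 = -3842 + 262 = -3580$)
$G = -33515$ ($G = -3580 - 29935 = -33515$)
$\frac{1}{G + \frac{1}{32020}} = \frac{1}{-33515 + \frac{1}{32020}} = \frac{1}{- \frac{1073150299}{32020}} = - \frac{32020}{1073150299}$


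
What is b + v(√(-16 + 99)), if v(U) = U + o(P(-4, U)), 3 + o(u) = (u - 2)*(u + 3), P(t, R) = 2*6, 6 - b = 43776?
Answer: -43623 + √83 ≈ -43614.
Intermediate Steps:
b = -43770 (b = 6 - 1*43776 = 6 - 43776 = -43770)
P(t, R) = 12
o(u) = -3 + (-2 + u)*(3 + u) (o(u) = -3 + (u - 2)*(u + 3) = -3 + (-2 + u)*(3 + u))
v(U) = 147 + U (v(U) = U + (-9 + 12 + 12²) = U + (-9 + 12 + 144) = U + 147 = 147 + U)
b + v(√(-16 + 99)) = -43770 + (147 + √(-16 + 99)) = -43770 + (147 + √83) = -43623 + √83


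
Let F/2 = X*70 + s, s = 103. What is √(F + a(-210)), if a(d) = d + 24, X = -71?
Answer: 8*I*√155 ≈ 99.599*I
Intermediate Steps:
a(d) = 24 + d
F = -9734 (F = 2*(-71*70 + 103) = 2*(-4970 + 103) = 2*(-4867) = -9734)
√(F + a(-210)) = √(-9734 + (24 - 210)) = √(-9734 - 186) = √(-9920) = 8*I*√155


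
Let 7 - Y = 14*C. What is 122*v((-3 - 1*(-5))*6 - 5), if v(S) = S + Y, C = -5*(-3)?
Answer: -23912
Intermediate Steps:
C = 15
Y = -203 (Y = 7 - 14*15 = 7 - 1*210 = 7 - 210 = -203)
v(S) = -203 + S (v(S) = S - 203 = -203 + S)
122*v((-3 - 1*(-5))*6 - 5) = 122*(-203 + ((-3 - 1*(-5))*6 - 5)) = 122*(-203 + ((-3 + 5)*6 - 5)) = 122*(-203 + (2*6 - 5)) = 122*(-203 + (12 - 5)) = 122*(-203 + 7) = 122*(-196) = -23912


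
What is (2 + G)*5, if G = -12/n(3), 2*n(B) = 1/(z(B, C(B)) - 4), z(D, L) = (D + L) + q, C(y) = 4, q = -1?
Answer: -230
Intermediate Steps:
z(D, L) = -1 + D + L (z(D, L) = (D + L) - 1 = -1 + D + L)
n(B) = 1/(2*(-1 + B)) (n(B) = 1/(2*((-1 + B + 4) - 4)) = 1/(2*((3 + B) - 4)) = 1/(2*(-1 + B)))
G = -48 (G = -12/(1/(2*(-1 + 3))) = -12/((½)/2) = -12/((½)*(½)) = -12/¼ = -12*4 = -48)
(2 + G)*5 = (2 - 48)*5 = -46*5 = -230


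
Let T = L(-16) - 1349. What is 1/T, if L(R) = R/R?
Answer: -1/1348 ≈ -0.00074184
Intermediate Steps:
L(R) = 1
T = -1348 (T = 1 - 1349 = -1348)
1/T = 1/(-1348) = -1/1348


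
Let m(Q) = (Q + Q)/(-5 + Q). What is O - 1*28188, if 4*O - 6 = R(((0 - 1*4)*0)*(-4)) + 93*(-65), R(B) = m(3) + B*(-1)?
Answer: -59397/2 ≈ -29699.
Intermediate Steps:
m(Q) = 2*Q/(-5 + Q) (m(Q) = (2*Q)/(-5 + Q) = 2*Q/(-5 + Q))
R(B) = -3 - B (R(B) = 2*3/(-5 + 3) + B*(-1) = 2*3/(-2) - B = 2*3*(-½) - B = -3 - B)
O = -3021/2 (O = 3/2 + ((-3 - (0 - 1*4)*0*(-4)) + 93*(-65))/4 = 3/2 + ((-3 - (0 - 4)*0*(-4)) - 6045)/4 = 3/2 + ((-3 - (-4*0)*(-4)) - 6045)/4 = 3/2 + ((-3 - 0*(-4)) - 6045)/4 = 3/2 + ((-3 - 1*0) - 6045)/4 = 3/2 + ((-3 + 0) - 6045)/4 = 3/2 + (-3 - 6045)/4 = 3/2 + (¼)*(-6048) = 3/2 - 1512 = -3021/2 ≈ -1510.5)
O - 1*28188 = -3021/2 - 1*28188 = -3021/2 - 28188 = -59397/2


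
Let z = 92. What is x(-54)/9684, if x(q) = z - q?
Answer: 73/4842 ≈ 0.015076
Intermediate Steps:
x(q) = 92 - q
x(-54)/9684 = (92 - 1*(-54))/9684 = (92 + 54)*(1/9684) = 146*(1/9684) = 73/4842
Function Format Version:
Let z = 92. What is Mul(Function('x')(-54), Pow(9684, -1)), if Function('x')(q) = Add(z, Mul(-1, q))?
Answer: Rational(73, 4842) ≈ 0.015076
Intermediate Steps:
Function('x')(q) = Add(92, Mul(-1, q))
Mul(Function('x')(-54), Pow(9684, -1)) = Mul(Add(92, Mul(-1, -54)), Pow(9684, -1)) = Mul(Add(92, 54), Rational(1, 9684)) = Mul(146, Rational(1, 9684)) = Rational(73, 4842)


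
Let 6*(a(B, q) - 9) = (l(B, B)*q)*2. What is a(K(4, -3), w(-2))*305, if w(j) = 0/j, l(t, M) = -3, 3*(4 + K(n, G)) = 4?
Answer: 2745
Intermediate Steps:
K(n, G) = -8/3 (K(n, G) = -4 + (1/3)*4 = -4 + 4/3 = -8/3)
w(j) = 0
a(B, q) = 9 - q (a(B, q) = 9 + (-3*q*2)/6 = 9 + (-6*q)/6 = 9 - q)
a(K(4, -3), w(-2))*305 = (9 - 1*0)*305 = (9 + 0)*305 = 9*305 = 2745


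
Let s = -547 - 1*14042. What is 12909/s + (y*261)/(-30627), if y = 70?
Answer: -24514999/16548789 ≈ -1.4814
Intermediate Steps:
s = -14589 (s = -547 - 14042 = -14589)
12909/s + (y*261)/(-30627) = 12909/(-14589) + (70*261)/(-30627) = 12909*(-1/14589) + 18270*(-1/30627) = -4303/4863 - 2030/3403 = -24514999/16548789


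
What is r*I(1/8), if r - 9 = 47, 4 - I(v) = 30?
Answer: -1456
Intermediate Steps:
I(v) = -26 (I(v) = 4 - 1*30 = 4 - 30 = -26)
r = 56 (r = 9 + 47 = 56)
r*I(1/8) = 56*(-26) = -1456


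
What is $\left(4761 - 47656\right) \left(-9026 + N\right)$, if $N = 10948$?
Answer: $-82444190$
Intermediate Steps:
$\left(4761 - 47656\right) \left(-9026 + N\right) = \left(4761 - 47656\right) \left(-9026 + 10948\right) = \left(-42895\right) 1922 = -82444190$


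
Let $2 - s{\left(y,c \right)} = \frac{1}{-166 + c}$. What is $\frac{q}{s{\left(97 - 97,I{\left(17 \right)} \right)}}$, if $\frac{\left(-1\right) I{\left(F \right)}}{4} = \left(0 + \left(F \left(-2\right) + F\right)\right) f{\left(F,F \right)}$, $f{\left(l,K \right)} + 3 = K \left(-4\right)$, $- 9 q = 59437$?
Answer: $- \frac{42404054}{12843} \approx -3301.7$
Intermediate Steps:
$q = - \frac{59437}{9}$ ($q = \left(- \frac{1}{9}\right) 59437 = - \frac{59437}{9} \approx -6604.1$)
$f{\left(l,K \right)} = -3 - 4 K$ ($f{\left(l,K \right)} = -3 + K \left(-4\right) = -3 - 4 K$)
$I{\left(F \right)} = 4 F \left(-3 - 4 F\right)$ ($I{\left(F \right)} = - 4 \left(0 + \left(F \left(-2\right) + F\right)\right) \left(-3 - 4 F\right) = - 4 \left(0 + \left(- 2 F + F\right)\right) \left(-3 - 4 F\right) = - 4 \left(0 - F\right) \left(-3 - 4 F\right) = - 4 - F \left(-3 - 4 F\right) = - 4 \left(- F \left(-3 - 4 F\right)\right) = 4 F \left(-3 - 4 F\right)$)
$s{\left(y,c \right)} = 2 - \frac{1}{-166 + c}$
$\frac{q}{s{\left(97 - 97,I{\left(17 \right)} \right)}} = - \frac{59437}{9 \frac{-333 + 2 \left(\left(-4\right) 17 \left(3 + 4 \cdot 17\right)\right)}{-166 - 68 \left(3 + 4 \cdot 17\right)}} = - \frac{59437}{9 \frac{-333 + 2 \left(\left(-4\right) 17 \left(3 + 68\right)\right)}{-166 - 68 \left(3 + 68\right)}} = - \frac{59437}{9 \frac{-333 + 2 \left(\left(-4\right) 17 \cdot 71\right)}{-166 - 68 \cdot 71}} = - \frac{59437}{9 \frac{-333 + 2 \left(-4828\right)}{-166 - 4828}} = - \frac{59437}{9 \frac{-333 - 9656}{-4994}} = - \frac{59437}{9 \left(\left(- \frac{1}{4994}\right) \left(-9989\right)\right)} = - \frac{59437}{9 \cdot \frac{9989}{4994}} = \left(- \frac{59437}{9}\right) \frac{4994}{9989} = - \frac{42404054}{12843}$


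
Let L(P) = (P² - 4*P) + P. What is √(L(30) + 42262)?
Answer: 8*√673 ≈ 207.54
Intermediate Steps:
L(P) = P² - 3*P
√(L(30) + 42262) = √(30*(-3 + 30) + 42262) = √(30*27 + 42262) = √(810 + 42262) = √43072 = 8*√673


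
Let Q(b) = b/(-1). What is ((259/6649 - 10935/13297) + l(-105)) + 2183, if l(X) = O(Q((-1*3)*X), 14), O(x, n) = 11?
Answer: 193906123190/88411753 ≈ 2193.2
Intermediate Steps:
Q(b) = -b (Q(b) = b*(-1) = -b)
l(X) = 11
((259/6649 - 10935/13297) + l(-105)) + 2183 = ((259/6649 - 10935/13297) + 11) + 2183 = (-69262892/88411753 + 11) + 2183 = 903266391/88411753 + 2183 = 193906123190/88411753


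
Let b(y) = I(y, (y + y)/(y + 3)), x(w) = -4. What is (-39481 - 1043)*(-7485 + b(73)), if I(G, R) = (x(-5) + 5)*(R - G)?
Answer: 5817848322/19 ≈ 3.0620e+8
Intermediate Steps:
I(G, R) = R - G (I(G, R) = (-4 + 5)*(R - G) = 1*(R - G) = R - G)
b(y) = -y + 2*y/(3 + y) (b(y) = (y + y)/(y + 3) - y = (2*y)/(3 + y) - y = 2*y/(3 + y) - y = -y + 2*y/(3 + y))
(-39481 - 1043)*(-7485 + b(73)) = (-39481 - 1043)*(-7485 + 73*(-1 - 1*73)/(3 + 73)) = -40524*(-7485 + 73*(-1 - 73)/76) = -40524*(-7485 + 73*(1/76)*(-74)) = -40524*(-7485 - 2701/38) = -40524*(-287131/38) = 5817848322/19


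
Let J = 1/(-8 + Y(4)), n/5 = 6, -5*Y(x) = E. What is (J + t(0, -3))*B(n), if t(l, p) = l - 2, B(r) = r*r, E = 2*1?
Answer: -13350/7 ≈ -1907.1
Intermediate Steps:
E = 2
Y(x) = -2/5 (Y(x) = -1/5*2 = -2/5)
n = 30 (n = 5*6 = 30)
B(r) = r**2
t(l, p) = -2 + l
J = -5/42 (J = 1/(-8 - 2/5) = 1/(-42/5) = -5/42 ≈ -0.11905)
(J + t(0, -3))*B(n) = (-5/42 + (-2 + 0))*30**2 = (-5/42 - 2)*900 = -89/42*900 = -13350/7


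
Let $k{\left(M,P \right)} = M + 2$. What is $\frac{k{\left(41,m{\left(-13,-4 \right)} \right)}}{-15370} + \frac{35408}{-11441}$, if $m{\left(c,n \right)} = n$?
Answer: $- \frac{544712923}{175848170} \approx -3.0976$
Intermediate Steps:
$k{\left(M,P \right)} = 2 + M$
$\frac{k{\left(41,m{\left(-13,-4 \right)} \right)}}{-15370} + \frac{35408}{-11441} = \frac{2 + 41}{-15370} + \frac{35408}{-11441} = 43 \left(- \frac{1}{15370}\right) + 35408 \left(- \frac{1}{11441}\right) = - \frac{43}{15370} - \frac{35408}{11441} = - \frac{544712923}{175848170}$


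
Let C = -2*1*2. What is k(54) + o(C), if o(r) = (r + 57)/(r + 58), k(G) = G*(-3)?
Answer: -8695/54 ≈ -161.02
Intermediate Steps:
C = -4 (C = -2*2 = -4)
k(G) = -3*G
o(r) = (57 + r)/(58 + r)
k(54) + o(C) = -3*54 + (57 - 4)/(58 - 4) = -162 + 53/54 = -8695/54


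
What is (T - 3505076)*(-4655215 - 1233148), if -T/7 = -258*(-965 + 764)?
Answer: 22776670929766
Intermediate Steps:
T = -363006 (T = -(-1806)*(-965 + 764) = -(-1806)*(-201) = -7*51858 = -363006)
(T - 3505076)*(-4655215 - 1233148) = (-363006 - 3505076)*(-4655215 - 1233148) = -3868082*(-5888363) = 22776670929766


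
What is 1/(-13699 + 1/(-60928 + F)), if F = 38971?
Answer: -21957/300788944 ≈ -7.2998e-5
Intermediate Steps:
1/(-13699 + 1/(-60928 + F)) = 1/(-13699 + 1/(-60928 + 38971)) = 1/(-13699 + 1/(-21957)) = 1/(-13699 - 1/21957) = 1/(-300788944/21957) = -21957/300788944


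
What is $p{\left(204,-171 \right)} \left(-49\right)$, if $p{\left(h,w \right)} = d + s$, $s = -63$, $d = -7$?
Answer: $3430$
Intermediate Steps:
$p{\left(h,w \right)} = -70$ ($p{\left(h,w \right)} = -7 - 63 = -70$)
$p{\left(204,-171 \right)} \left(-49\right) = \left(-70\right) \left(-49\right) = 3430$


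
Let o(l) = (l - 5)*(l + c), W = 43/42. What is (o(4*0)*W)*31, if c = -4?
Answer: 13330/21 ≈ 634.76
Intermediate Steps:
W = 43/42 (W = 43*(1/42) = 43/42 ≈ 1.0238)
o(l) = (-5 + l)*(-4 + l) (o(l) = (l - 5)*(l - 4) = (-5 + l)*(-4 + l))
(o(4*0)*W)*31 = ((20 + (4*0)**2 - 36*0)*(43/42))*31 = ((20 + 0**2 - 9*0)*(43/42))*31 = ((20 + 0 + 0)*(43/42))*31 = (20*(43/42))*31 = (430/21)*31 = 13330/21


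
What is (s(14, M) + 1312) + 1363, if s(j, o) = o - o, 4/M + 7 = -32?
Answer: 2675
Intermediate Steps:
M = -4/39 (M = 4/(-7 - 32) = 4/(-39) = 4*(-1/39) = -4/39 ≈ -0.10256)
s(j, o) = 0
(s(14, M) + 1312) + 1363 = (0 + 1312) + 1363 = 1312 + 1363 = 2675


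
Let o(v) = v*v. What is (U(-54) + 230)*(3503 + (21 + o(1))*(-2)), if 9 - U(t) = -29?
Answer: 927012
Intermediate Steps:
U(t) = 38 (U(t) = 9 - 1*(-29) = 9 + 29 = 38)
o(v) = v²
(U(-54) + 230)*(3503 + (21 + o(1))*(-2)) = (38 + 230)*(3503 + (21 + 1²)*(-2)) = 268*(3503 + (21 + 1)*(-2)) = 268*(3503 + 22*(-2)) = 268*(3503 - 44) = 268*3459 = 927012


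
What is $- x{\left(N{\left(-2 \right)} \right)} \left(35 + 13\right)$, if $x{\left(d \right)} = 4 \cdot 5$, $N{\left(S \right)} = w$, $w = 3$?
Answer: $-960$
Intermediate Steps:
$N{\left(S \right)} = 3$
$x{\left(d \right)} = 20$
$- x{\left(N{\left(-2 \right)} \right)} \left(35 + 13\right) = \left(-1\right) 20 \left(35 + 13\right) = \left(-20\right) 48 = -960$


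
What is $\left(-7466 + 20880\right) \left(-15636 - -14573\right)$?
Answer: $-14259082$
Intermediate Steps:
$\left(-7466 + 20880\right) \left(-15636 - -14573\right) = 13414 \left(-15636 + 14573\right) = 13414 \left(-1063\right) = -14259082$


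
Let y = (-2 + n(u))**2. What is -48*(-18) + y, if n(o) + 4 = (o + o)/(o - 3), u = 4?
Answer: 868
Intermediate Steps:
n(o) = -4 + 2*o/(-3 + o) (n(o) = -4 + (o + o)/(o - 3) = -4 + (2*o)/(-3 + o) = -4 + 2*o/(-3 + o))
y = 4 (y = (-2 + 2*(6 - 1*4)/(-3 + 4))**2 = (-2 + 2*(6 - 4)/1)**2 = (-2 + 2*1*2)**2 = (-2 + 4)**2 = 2**2 = 4)
-48*(-18) + y = -48*(-18) + 4 = 864 + 4 = 868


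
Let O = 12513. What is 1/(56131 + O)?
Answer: 1/68644 ≈ 1.4568e-5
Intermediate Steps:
1/(56131 + O) = 1/(56131 + 12513) = 1/68644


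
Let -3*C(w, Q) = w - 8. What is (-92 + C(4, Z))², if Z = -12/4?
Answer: 73984/9 ≈ 8220.4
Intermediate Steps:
Z = -3 (Z = -12*¼ = -3)
C(w, Q) = 8/3 - w/3 (C(w, Q) = -(w - 8)/3 = -(-8 + w)/3 = 8/3 - w/3)
(-92 + C(4, Z))² = (-92 + (8/3 - ⅓*4))² = (-92 + (8/3 - 4/3))² = (-92 + 4/3)² = (-272/3)² = 73984/9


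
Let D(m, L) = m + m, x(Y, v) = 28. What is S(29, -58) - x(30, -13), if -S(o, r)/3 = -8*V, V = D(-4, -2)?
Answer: -220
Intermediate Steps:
D(m, L) = 2*m
V = -8 (V = 2*(-4) = -8)
S(o, r) = -192 (S(o, r) = -(-24)*(-8) = -3*64 = -192)
S(29, -58) - x(30, -13) = -192 - 1*28 = -192 - 28 = -220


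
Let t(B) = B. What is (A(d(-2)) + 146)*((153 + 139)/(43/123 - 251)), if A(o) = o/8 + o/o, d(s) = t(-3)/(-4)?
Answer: -42264153/246640 ≈ -171.36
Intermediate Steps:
d(s) = ¾ (d(s) = -3/(-4) = -3*(-¼) = ¾)
A(o) = 1 + o/8 (A(o) = o*(⅛) + 1 = o/8 + 1 = 1 + o/8)
(A(d(-2)) + 146)*((153 + 139)/(43/123 - 251)) = ((1 + (⅛)*(¾)) + 146)*((153 + 139)/(43/123 - 251)) = ((1 + 3/32) + 146)*(292/(43*(1/123) - 251)) = (35/32 + 146)*(292/(43/123 - 251)) = 4707*(292/(-30830/123))/32 = 4707*(292*(-123/30830))/32 = (4707/32)*(-17958/15415) = -42264153/246640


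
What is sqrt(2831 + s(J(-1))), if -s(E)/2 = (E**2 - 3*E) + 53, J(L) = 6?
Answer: sqrt(2689) ≈ 51.856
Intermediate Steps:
s(E) = -106 - 2*E**2 + 6*E (s(E) = -2*((E**2 - 3*E) + 53) = -2*(53 + E**2 - 3*E) = -106 - 2*E**2 + 6*E)
sqrt(2831 + s(J(-1))) = sqrt(2831 + (-106 - 2*6**2 + 6*6)) = sqrt(2831 + (-106 - 2*36 + 36)) = sqrt(2831 + (-106 - 72 + 36)) = sqrt(2831 - 142) = sqrt(2689)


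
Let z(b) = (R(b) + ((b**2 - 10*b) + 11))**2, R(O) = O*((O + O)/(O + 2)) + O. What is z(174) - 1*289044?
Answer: 408732106465/484 ≈ 8.4449e+8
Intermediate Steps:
R(O) = O + 2*O**2/(2 + O) (R(O) = O*((2*O)/(2 + O)) + O = O*(2*O/(2 + O)) + O = 2*O**2/(2 + O) + O = O + 2*O**2/(2 + O))
z(b) = (11 + b**2 - 10*b + b*(2 + 3*b)/(2 + b))**2 (z(b) = (b*(2 + 3*b)/(2 + b) + ((b**2 - 10*b) + 11))**2 = (b*(2 + 3*b)/(2 + b) + (11 + b**2 - 10*b))**2 = (11 + b**2 - 10*b + b*(2 + 3*b)/(2 + b))**2)
z(174) - 1*289044 = (22 + 174**3 - 7*174 - 5*174**2)**2/(2 + 174)**2 - 1*289044 = (22 + 5268024 - 1218 - 5*30276)**2/176**2 - 289044 = (22 + 5268024 - 1218 - 151380)**2/30976 - 289044 = (1/30976)*5115448**2 - 289044 = (1/30976)*26167808240704 - 289044 = 408872003761/484 - 289044 = 408732106465/484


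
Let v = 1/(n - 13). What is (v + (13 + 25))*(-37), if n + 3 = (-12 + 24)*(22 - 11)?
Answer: -163133/116 ≈ -1406.3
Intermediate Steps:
n = 129 (n = -3 + (-12 + 24)*(22 - 11) = -3 + 12*11 = -3 + 132 = 129)
v = 1/116 (v = 1/(129 - 13) = 1/116 ≈ 0.0086207)
(v + (13 + 25))*(-37) = (1/116 + (13 + 25))*(-37) = (1/116 + 38)*(-37) = (4409/116)*(-37) = -163133/116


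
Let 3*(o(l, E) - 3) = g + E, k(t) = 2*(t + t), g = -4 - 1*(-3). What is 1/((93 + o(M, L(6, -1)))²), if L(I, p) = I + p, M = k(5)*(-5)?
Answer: 9/85264 ≈ 0.00010555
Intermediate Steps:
g = -1 (g = -4 + 3 = -1)
k(t) = 4*t (k(t) = 2*(2*t) = 4*t)
M = -100 (M = (4*5)*(-5) = 20*(-5) = -100)
o(l, E) = 8/3 + E/3 (o(l, E) = 3 + (-1 + E)/3 = 3 + (-⅓ + E/3) = 8/3 + E/3)
1/((93 + o(M, L(6, -1)))²) = 1/((93 + (8/3 + (6 - 1)/3))²) = 1/((93 + (8/3 + (⅓)*5))²) = 1/((93 + (8/3 + 5/3))²) = 1/((93 + 13/3)²) = 1/((292/3)²) = 1/(85264/9) = 9/85264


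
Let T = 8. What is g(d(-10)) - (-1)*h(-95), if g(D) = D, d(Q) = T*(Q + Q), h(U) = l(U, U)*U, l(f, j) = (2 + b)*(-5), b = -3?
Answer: -635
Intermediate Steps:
l(f, j) = 5 (l(f, j) = (2 - 3)*(-5) = -1*(-5) = 5)
h(U) = 5*U
d(Q) = 16*Q (d(Q) = 8*(Q + Q) = 8*(2*Q) = 16*Q)
g(d(-10)) - (-1)*h(-95) = 16*(-10) - (-1)*5*(-95) = -160 - (-1)*(-475) = -160 - 1*475 = -160 - 475 = -635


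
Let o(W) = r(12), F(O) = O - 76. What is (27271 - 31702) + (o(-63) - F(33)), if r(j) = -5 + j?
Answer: -4381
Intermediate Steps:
F(O) = -76 + O
o(W) = 7 (o(W) = -5 + 12 = 7)
(27271 - 31702) + (o(-63) - F(33)) = (27271 - 31702) + (7 - (-76 + 33)) = -4431 + (7 - 1*(-43)) = -4431 + (7 + 43) = -4431 + 50 = -4381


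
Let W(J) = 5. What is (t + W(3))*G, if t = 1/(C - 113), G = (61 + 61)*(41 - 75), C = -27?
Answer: -724863/35 ≈ -20710.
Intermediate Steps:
G = -4148 (G = 122*(-34) = -4148)
t = -1/140 (t = 1/(-27 - 113) = 1/(-140) = -1/140 ≈ -0.0071429)
(t + W(3))*G = (-1/140 + 5)*(-4148) = (699/140)*(-4148) = -724863/35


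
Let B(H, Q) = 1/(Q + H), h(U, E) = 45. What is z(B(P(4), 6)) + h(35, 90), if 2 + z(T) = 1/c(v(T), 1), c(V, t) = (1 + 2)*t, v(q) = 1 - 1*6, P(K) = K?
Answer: 130/3 ≈ 43.333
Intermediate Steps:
v(q) = -5 (v(q) = 1 - 6 = -5)
B(H, Q) = 1/(H + Q)
c(V, t) = 3*t
z(T) = -5/3 (z(T) = -2 + 1/(3*1) = -2 + 1/3 = -2 + ⅓ = -5/3)
z(B(P(4), 6)) + h(35, 90) = -5/3 + 45 = 130/3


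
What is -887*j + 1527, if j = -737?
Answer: 655246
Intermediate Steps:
-887*j + 1527 = -887*(-737) + 1527 = 653719 + 1527 = 655246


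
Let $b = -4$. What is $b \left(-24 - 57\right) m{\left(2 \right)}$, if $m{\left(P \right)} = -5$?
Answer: $-1620$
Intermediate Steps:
$b \left(-24 - 57\right) m{\left(2 \right)} = - 4 \left(-24 - 57\right) \left(-5\right) = \left(-4\right) \left(-81\right) \left(-5\right) = 324 \left(-5\right) = -1620$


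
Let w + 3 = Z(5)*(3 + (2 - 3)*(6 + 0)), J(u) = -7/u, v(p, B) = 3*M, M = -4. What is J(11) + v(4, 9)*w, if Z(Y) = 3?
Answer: 1577/11 ≈ 143.36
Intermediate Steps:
v(p, B) = -12 (v(p, B) = 3*(-4) = -12)
w = -12 (w = -3 + 3*(3 + (2 - 3)*(6 + 0)) = -3 + 3*(3 - 1*6) = -3 + 3*(3 - 6) = -3 + 3*(-3) = -3 - 9 = -12)
J(11) + v(4, 9)*w = -7/11 - 12*(-12) = -7*1/11 + 144 = -7/11 + 144 = 1577/11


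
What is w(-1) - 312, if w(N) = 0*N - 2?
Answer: -314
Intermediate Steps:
w(N) = -2 (w(N) = 0 - 2 = -2)
w(-1) - 312 = -2 - 312 = -314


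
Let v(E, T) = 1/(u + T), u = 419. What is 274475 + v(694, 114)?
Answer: 146295176/533 ≈ 2.7448e+5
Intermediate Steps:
v(E, T) = 1/(419 + T)
274475 + v(694, 114) = 274475 + 1/(419 + 114) = 274475 + 1/533 = 146295176/533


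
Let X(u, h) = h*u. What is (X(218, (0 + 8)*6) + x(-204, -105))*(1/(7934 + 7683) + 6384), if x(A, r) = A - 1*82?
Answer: 144962242766/2231 ≈ 6.4976e+7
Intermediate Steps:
x(A, r) = -82 + A (x(A, r) = A - 82 = -82 + A)
(X(218, (0 + 8)*6) + x(-204, -105))*(1/(7934 + 7683) + 6384) = (((0 + 8)*6)*218 + (-82 - 204))*(1/(7934 + 7683) + 6384) = ((8*6)*218 - 286)*(1/15617 + 6384) = (48*218 - 286)*(1/15617 + 6384) = (10464 - 286)*(99698929/15617) = 10178*(99698929/15617) = 144962242766/2231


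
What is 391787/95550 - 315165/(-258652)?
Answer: 65725253437/12357099300 ≈ 5.3188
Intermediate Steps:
391787/95550 - 315165/(-258652) = 391787*(1/95550) - 315165*(-1/258652) = 391787/95550 + 315165/258652 = 65725253437/12357099300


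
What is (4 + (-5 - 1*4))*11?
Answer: -55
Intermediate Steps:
(4 + (-5 - 1*4))*11 = (4 + (-5 - 4))*11 = (4 - 9)*11 = -5*11 = -55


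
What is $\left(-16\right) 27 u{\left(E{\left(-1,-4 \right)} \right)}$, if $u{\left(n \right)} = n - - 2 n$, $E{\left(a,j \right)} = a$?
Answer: $1296$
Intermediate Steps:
$u{\left(n \right)} = 3 n$ ($u{\left(n \right)} = n + 2 n = 3 n$)
$\left(-16\right) 27 u{\left(E{\left(-1,-4 \right)} \right)} = \left(-16\right) 27 \cdot 3 \left(-1\right) = \left(-432\right) \left(-3\right) = 1296$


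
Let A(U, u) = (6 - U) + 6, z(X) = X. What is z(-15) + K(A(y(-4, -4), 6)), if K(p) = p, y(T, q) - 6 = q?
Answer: -5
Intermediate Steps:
y(T, q) = 6 + q
A(U, u) = 12 - U
z(-15) + K(A(y(-4, -4), 6)) = -15 + (12 - (6 - 4)) = -15 + (12 - 1*2) = -15 + (12 - 2) = -15 + 10 = -5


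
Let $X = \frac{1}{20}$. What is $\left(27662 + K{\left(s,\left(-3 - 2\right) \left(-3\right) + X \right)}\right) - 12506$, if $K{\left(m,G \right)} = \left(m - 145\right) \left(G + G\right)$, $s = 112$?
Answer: $\frac{141627}{10} \approx 14163.0$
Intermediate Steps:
$X = \frac{1}{20} \approx 0.05$
$K{\left(m,G \right)} = 2 G \left(-145 + m\right)$ ($K{\left(m,G \right)} = \left(-145 + m\right) 2 G = 2 G \left(-145 + m\right)$)
$\left(27662 + K{\left(s,\left(-3 - 2\right) \left(-3\right) + X \right)}\right) - 12506 = \left(27662 + 2 \left(\left(-3 - 2\right) \left(-3\right) + \frac{1}{20}\right) \left(-145 + 112\right)\right) - 12506 = \left(27662 + 2 \left(\left(-5\right) \left(-3\right) + \frac{1}{20}\right) \left(-33\right)\right) - 12506 = \left(27662 + 2 \left(15 + \frac{1}{20}\right) \left(-33\right)\right) - 12506 = \left(27662 + 2 \cdot \frac{301}{20} \left(-33\right)\right) - 12506 = \left(27662 - \frac{9933}{10}\right) - 12506 = \frac{266687}{10} - 12506 = \frac{141627}{10}$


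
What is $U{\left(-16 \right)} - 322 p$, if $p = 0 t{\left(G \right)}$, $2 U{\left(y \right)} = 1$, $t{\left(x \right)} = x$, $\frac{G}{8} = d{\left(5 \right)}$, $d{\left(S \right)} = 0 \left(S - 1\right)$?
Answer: $\frac{1}{2} \approx 0.5$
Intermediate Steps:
$d{\left(S \right)} = 0$ ($d{\left(S \right)} = 0 \left(-1 + S\right) = 0$)
$G = 0$ ($G = 8 \cdot 0 = 0$)
$U{\left(y \right)} = \frac{1}{2}$ ($U{\left(y \right)} = \frac{1}{2} \cdot 1 = \frac{1}{2}$)
$p = 0$ ($p = 0 \cdot 0 = 0$)
$U{\left(-16 \right)} - 322 p = \frac{1}{2} - 0 = \frac{1}{2} + 0 = \frac{1}{2}$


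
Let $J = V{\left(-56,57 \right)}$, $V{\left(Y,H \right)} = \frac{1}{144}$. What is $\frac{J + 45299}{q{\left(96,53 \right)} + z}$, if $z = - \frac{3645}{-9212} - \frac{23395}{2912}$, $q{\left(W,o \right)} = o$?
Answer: $\frac{390587607046}{391128021} \approx 998.62$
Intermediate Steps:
$V{\left(Y,H \right)} = \frac{1}{144}$
$z = - \frac{7317875}{958048}$ ($z = \left(-3645\right) \left(- \frac{1}{9212}\right) - \frac{23395}{2912} = \frac{3645}{9212} - \frac{23395}{2912} = - \frac{7317875}{958048} \approx -7.6383$)
$J = \frac{1}{144} \approx 0.0069444$
$\frac{J + 45299}{q{\left(96,53 \right)} + z} = \frac{\frac{1}{144} + 45299}{53 - \frac{7317875}{958048}} = \frac{6523057}{144 \cdot \frac{43458669}{958048}} = \frac{6523057}{144} \cdot \frac{958048}{43458669} = \frac{390587607046}{391128021}$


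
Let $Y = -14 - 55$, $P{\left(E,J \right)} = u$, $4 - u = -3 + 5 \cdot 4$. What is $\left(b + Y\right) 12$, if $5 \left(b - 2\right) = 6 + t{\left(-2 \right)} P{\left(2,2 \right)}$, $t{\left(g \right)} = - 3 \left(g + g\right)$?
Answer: $-1164$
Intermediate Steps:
$t{\left(g \right)} = - 6 g$ ($t{\left(g \right)} = - 3 \cdot 2 g = - 6 g$)
$u = -13$ ($u = 4 - \left(-3 + 5 \cdot 4\right) = 4 - \left(-3 + 20\right) = 4 - 17 = -13$)
$P{\left(E,J \right)} = -13$
$b = -28$ ($b = 2 + \frac{6 + \left(-6\right) \left(-2\right) \left(-13\right)}{5} = 2 + \frac{6 + 12 \left(-13\right)}{5} = 2 + \frac{6 - 156}{5} = 2 + \frac{1}{5} \left(-150\right) = 2 - 30 = -28$)
$Y = -69$
$\left(b + Y\right) 12 = \left(-28 - 69\right) 12 = \left(-97\right) 12 = -1164$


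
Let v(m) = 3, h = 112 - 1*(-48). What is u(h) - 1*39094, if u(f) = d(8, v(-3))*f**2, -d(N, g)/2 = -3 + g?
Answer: -39094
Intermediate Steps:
h = 160 (h = 112 + 48 = 160)
d(N, g) = 6 - 2*g (d(N, g) = -2*(-3 + g) = 6 - 2*g)
u(f) = 0 (u(f) = (6 - 2*3)*f**2 = (6 - 6)*f**2 = 0*f**2 = 0)
u(h) - 1*39094 = 0 - 1*39094 = 0 - 39094 = -39094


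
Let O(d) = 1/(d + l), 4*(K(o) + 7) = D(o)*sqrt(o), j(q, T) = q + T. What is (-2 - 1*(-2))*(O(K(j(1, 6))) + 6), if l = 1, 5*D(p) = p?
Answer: 0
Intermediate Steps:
j(q, T) = T + q
D(p) = p/5
K(o) = -7 + o**(3/2)/20 (K(o) = -7 + ((o/5)*sqrt(o))/4 = -7 + (o**(3/2)/5)/4 = -7 + o**(3/2)/20)
O(d) = 1/(1 + d) (O(d) = 1/(d + 1) = 1/(1 + d))
(-2 - 1*(-2))*(O(K(j(1, 6))) + 6) = (-2 - 1*(-2))*(1/(1 + (-7 + (6 + 1)**(3/2)/20)) + 6) = (-2 + 2)*(1/(1 + (-7 + 7**(3/2)/20)) + 6) = 0*(1/(1 + (-7 + (7*sqrt(7))/20)) + 6) = 0*(1/(1 + (-7 + 7*sqrt(7)/20)) + 6) = 0*(1/(-6 + 7*sqrt(7)/20) + 6) = 0*(6 + 1/(-6 + 7*sqrt(7)/20)) = 0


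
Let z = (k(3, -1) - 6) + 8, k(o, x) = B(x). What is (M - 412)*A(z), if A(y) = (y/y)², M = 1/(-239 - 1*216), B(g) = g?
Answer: -187461/455 ≈ -412.00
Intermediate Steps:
k(o, x) = x
M = -1/455 (M = 1/(-239 - 216) = 1/(-455) = -1/455 ≈ -0.0021978)
z = 1 (z = (-1 - 6) + 8 = -7 + 8 = 1)
A(y) = 1 (A(y) = 1² = 1)
(M - 412)*A(z) = (-1/455 - 412)*1 = -187461/455*1 = -187461/455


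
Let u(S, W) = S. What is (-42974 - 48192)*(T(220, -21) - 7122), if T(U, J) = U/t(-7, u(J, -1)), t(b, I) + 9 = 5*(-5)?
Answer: 11047860544/17 ≈ 6.4987e+8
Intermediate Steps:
t(b, I) = -34 (t(b, I) = -9 + 5*(-5) = -9 - 25 = -34)
T(U, J) = -U/34 (T(U, J) = U/(-34) = U*(-1/34) = -U/34)
(-42974 - 48192)*(T(220, -21) - 7122) = (-42974 - 48192)*(-1/34*220 - 7122) = -91166*(-110/17 - 7122) = -91166*(-121184/17) = 11047860544/17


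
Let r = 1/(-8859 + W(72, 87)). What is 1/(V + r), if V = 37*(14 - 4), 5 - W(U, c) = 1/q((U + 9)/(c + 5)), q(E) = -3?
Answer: 26561/9827567 ≈ 0.0027027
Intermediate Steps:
W(U, c) = 16/3 (W(U, c) = 5 - 1/(-3) = 5 - 1*(-⅓) = 5 + ⅓ = 16/3)
V = 370 (V = 37*10 = 370)
r = -3/26561 (r = 1/(-8859 + 16/3) = 1/(-26561/3) = -3/26561 ≈ -0.00011295)
1/(V + r) = 1/(370 - 3/26561) = 1/(9827567/26561) = 26561/9827567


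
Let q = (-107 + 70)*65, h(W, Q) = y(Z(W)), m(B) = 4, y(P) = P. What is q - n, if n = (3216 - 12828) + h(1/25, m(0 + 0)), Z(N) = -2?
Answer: 7209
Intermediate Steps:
h(W, Q) = -2
q = -2405 (q = -37*65 = -2405)
n = -9614 (n = (3216 - 12828) - 2 = -9612 - 2 = -9614)
q - n = -2405 - 1*(-9614) = -2405 + 9614 = 7209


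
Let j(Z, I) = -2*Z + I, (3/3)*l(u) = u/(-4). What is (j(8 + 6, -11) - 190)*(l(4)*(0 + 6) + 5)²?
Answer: -229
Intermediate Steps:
l(u) = -u/4 (l(u) = u/(-4) = u*(-¼) = -u/4)
j(Z, I) = I - 2*Z
(j(8 + 6, -11) - 190)*(l(4)*(0 + 6) + 5)² = ((-11 - 2*(8 + 6)) - 190)*((-¼*4)*(0 + 6) + 5)² = ((-11 - 2*14) - 190)*(-1*6 + 5)² = ((-11 - 28) - 190)*(-6 + 5)² = (-39 - 190)*(-1)² = -229*1 = -229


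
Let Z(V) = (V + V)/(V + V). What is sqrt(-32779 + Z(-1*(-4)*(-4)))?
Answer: 3*I*sqrt(3642) ≈ 181.05*I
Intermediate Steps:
Z(V) = 1 (Z(V) = (2*V)/((2*V)) = (2*V)*(1/(2*V)) = 1)
sqrt(-32779 + Z(-1*(-4)*(-4))) = sqrt(-32779 + 1) = sqrt(-32778) = 3*I*sqrt(3642)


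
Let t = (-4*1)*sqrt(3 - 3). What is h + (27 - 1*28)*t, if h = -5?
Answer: -5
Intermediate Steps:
t = 0 (t = -4*sqrt(0) = -4*0 = 0)
h + (27 - 1*28)*t = -5 + (27 - 1*28)*0 = -5 + (27 - 28)*0 = -5 - 1*0 = -5 + 0 = -5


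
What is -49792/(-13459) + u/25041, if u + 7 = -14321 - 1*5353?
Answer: 981954893/337026819 ≈ 2.9136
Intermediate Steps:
u = -19681 (u = -7 + (-14321 - 1*5353) = -7 + (-14321 - 5353) = -7 - 19674 = -19681)
-49792/(-13459) + u/25041 = -49792/(-13459) - 19681/25041 = -49792*(-1/13459) - 19681*1/25041 = 49792/13459 - 19681/25041 = 981954893/337026819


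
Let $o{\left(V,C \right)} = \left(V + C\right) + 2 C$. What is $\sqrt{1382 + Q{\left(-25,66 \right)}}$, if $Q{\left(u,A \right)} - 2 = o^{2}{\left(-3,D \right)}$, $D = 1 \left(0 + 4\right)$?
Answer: $\sqrt{1465} \approx 38.275$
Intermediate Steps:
$D = 4$ ($D = 1 \cdot 4 = 4$)
$o{\left(V,C \right)} = V + 3 C$ ($o{\left(V,C \right)} = \left(C + V\right) + 2 C = V + 3 C$)
$Q{\left(u,A \right)} = 83$ ($Q{\left(u,A \right)} = 2 + \left(-3 + 3 \cdot 4\right)^{2} = 2 + \left(-3 + 12\right)^{2} = 2 + 9^{2} = 2 + 81 = 83$)
$\sqrt{1382 + Q{\left(-25,66 \right)}} = \sqrt{1382 + 83} = \sqrt{1465}$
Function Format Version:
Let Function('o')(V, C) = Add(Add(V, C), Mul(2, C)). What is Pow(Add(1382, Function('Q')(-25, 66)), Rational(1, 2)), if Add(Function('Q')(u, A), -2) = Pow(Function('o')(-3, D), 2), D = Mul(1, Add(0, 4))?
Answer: Pow(1465, Rational(1, 2)) ≈ 38.275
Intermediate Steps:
D = 4 (D = Mul(1, 4) = 4)
Function('o')(V, C) = Add(V, Mul(3, C)) (Function('o')(V, C) = Add(Add(C, V), Mul(2, C)) = Add(V, Mul(3, C)))
Function('Q')(u, A) = 83 (Function('Q')(u, A) = Add(2, Pow(Add(-3, Mul(3, 4)), 2)) = Add(2, Pow(Add(-3, 12), 2)) = Add(2, Pow(9, 2)) = Add(2, 81) = 83)
Pow(Add(1382, Function('Q')(-25, 66)), Rational(1, 2)) = Pow(Add(1382, 83), Rational(1, 2)) = Pow(1465, Rational(1, 2))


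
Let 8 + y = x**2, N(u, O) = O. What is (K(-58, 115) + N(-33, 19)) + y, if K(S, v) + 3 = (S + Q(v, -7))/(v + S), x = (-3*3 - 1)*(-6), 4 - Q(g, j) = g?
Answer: 205487/57 ≈ 3605.0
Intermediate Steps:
Q(g, j) = 4 - g
x = 60 (x = (-9 - 1)*(-6) = -10*(-6) = 60)
K(S, v) = -3 + (4 + S - v)/(S + v) (K(S, v) = -3 + (S + (4 - v))/(v + S) = -3 + (4 + S - v)/(S + v))
y = 3592 (y = -8 + 60**2 = -8 + 3600 = 3592)
(K(-58, 115) + N(-33, 19)) + y = (2*(2 - 1*(-58) - 2*115)/(-58 + 115) + 19) + 3592 = (2*(2 + 58 - 230)/57 + 19) + 3592 = (2*(1/57)*(-170) + 19) + 3592 = (-340/57 + 19) + 3592 = 743/57 + 3592 = 205487/57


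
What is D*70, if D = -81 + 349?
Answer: 18760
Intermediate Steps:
D = 268
D*70 = 268*70 = 18760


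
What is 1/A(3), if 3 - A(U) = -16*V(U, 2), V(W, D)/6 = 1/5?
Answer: 5/111 ≈ 0.045045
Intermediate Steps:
V(W, D) = 6/5
A(U) = 111/5 (A(U) = 3 - (-16)*6/5 = 3 - 1*(-96/5) = 3 + 96/5 = 111/5)
1/A(3) = 1/(111/5) = 5/111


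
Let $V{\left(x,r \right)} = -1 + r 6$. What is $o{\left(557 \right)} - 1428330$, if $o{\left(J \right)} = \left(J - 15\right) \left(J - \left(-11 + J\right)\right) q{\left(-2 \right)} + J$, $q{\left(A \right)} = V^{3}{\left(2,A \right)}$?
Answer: $-14526287$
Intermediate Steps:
$V{\left(x,r \right)} = -1 + 6 r$
$q{\left(A \right)} = \left(-1 + 6 A\right)^{3}$
$o{\left(J \right)} = 362505 - 24166 J$ ($o{\left(J \right)} = \left(J - 15\right) \left(J - \left(-11 + J\right)\right) \left(-1 + 6 \left(-2\right)\right)^{3} + J = \left(-15 + J\right) 11 \left(-1 - 12\right)^{3} + J = \left(-165 + 11 J\right) \left(-13\right)^{3} + J = \left(-165 + 11 J\right) \left(-2197\right) + J = \left(362505 - 24167 J\right) + J = 362505 - 24166 J$)
$o{\left(557 \right)} - 1428330 = \left(362505 - 13460462\right) - 1428330 = -13097957 - 1428330 = -14526287$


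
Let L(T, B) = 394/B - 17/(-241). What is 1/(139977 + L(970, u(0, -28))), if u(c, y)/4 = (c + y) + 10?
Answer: 8676/1214393587 ≈ 7.1443e-6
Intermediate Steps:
u(c, y) = 40 + 4*c + 4*y (u(c, y) = 4*((c + y) + 10) = 4*(10 + c + y) = 40 + 4*c + 4*y)
L(T, B) = 17/241 + 394/B (L(T, B) = 394/B - 17*(-1/241) = 394/B + 17/241 = 17/241 + 394/B)
1/(139977 + L(970, u(0, -28))) = 1/(139977 + (17/241 + 394/(40 + 4*0 + 4*(-28)))) = 1/(139977 + (17/241 + 394/(40 + 0 - 112))) = 1/(139977 + (17/241 + 394/(-72))) = 1/(139977 + (17/241 + 394*(-1/72))) = 1/(139977 + (17/241 - 197/36)) = 1/(139977 - 46865/8676) = 1/(1214393587/8676) = 8676/1214393587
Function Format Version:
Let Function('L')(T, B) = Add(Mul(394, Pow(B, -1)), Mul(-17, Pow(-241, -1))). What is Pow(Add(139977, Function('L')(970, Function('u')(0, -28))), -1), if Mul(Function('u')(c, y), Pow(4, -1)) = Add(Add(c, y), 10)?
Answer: Rational(8676, 1214393587) ≈ 7.1443e-6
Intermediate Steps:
Function('u')(c, y) = Add(40, Mul(4, c), Mul(4, y)) (Function('u')(c, y) = Mul(4, Add(Add(c, y), 10)) = Mul(4, Add(10, c, y)) = Add(40, Mul(4, c), Mul(4, y)))
Function('L')(T, B) = Add(Rational(17, 241), Mul(394, Pow(B, -1))) (Function('L')(T, B) = Add(Mul(394, Pow(B, -1)), Mul(-17, Rational(-1, 241))) = Add(Mul(394, Pow(B, -1)), Rational(17, 241)) = Add(Rational(17, 241), Mul(394, Pow(B, -1))))
Pow(Add(139977, Function('L')(970, Function('u')(0, -28))), -1) = Pow(Add(139977, Add(Rational(17, 241), Mul(394, Pow(Add(40, Mul(4, 0), Mul(4, -28)), -1)))), -1) = Pow(Add(139977, Add(Rational(17, 241), Mul(394, Pow(Add(40, 0, -112), -1)))), -1) = Pow(Add(139977, Add(Rational(17, 241), Mul(394, Pow(-72, -1)))), -1) = Pow(Add(139977, Add(Rational(17, 241), Mul(394, Rational(-1, 72)))), -1) = Pow(Add(139977, Add(Rational(17, 241), Rational(-197, 36))), -1) = Pow(Add(139977, Rational(-46865, 8676)), -1) = Pow(Rational(1214393587, 8676), -1) = Rational(8676, 1214393587)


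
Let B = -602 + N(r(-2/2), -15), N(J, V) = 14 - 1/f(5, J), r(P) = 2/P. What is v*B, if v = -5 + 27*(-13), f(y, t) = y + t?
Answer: 628340/3 ≈ 2.0945e+5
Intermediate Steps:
f(y, t) = t + y
N(J, V) = 14 - 1/(5 + J) (N(J, V) = 14 - 1/(J + 5) = 14 - 1/(5 + J))
v = -356 (v = -5 - 351 = -356)
B = -1765/3 (B = -602 + (69 + 14*(2/((-2/2))))/(5 + 2/((-2/2))) = -602 + (69 + 14*(2/((-2*½))))/(5 + 2/((-2*½))) = -602 + (69 + 14*(2/(-1)))/(5 + 2/(-1)) = -602 + (69 + 14*(2*(-1)))/(5 + 2*(-1)) = -602 + (69 + 14*(-2))/(5 - 2) = -602 + (69 - 28)/3 = -602 + (⅓)*41 = -602 + 41/3 = -1765/3 ≈ -588.33)
v*B = -356*(-1765/3) = 628340/3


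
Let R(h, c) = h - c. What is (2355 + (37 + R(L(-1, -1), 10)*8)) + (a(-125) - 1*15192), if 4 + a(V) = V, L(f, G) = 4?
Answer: -12977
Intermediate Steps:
a(V) = -4 + V
(2355 + (37 + R(L(-1, -1), 10)*8)) + (a(-125) - 1*15192) = (2355 + (37 + (4 - 1*10)*8)) + ((-4 - 125) - 1*15192) = (2355 + (37 + (4 - 10)*8)) + (-129 - 15192) = (2355 + (37 - 6*8)) - 15321 = (2355 + (37 - 48)) - 15321 = (2355 - 11) - 15321 = 2344 - 15321 = -12977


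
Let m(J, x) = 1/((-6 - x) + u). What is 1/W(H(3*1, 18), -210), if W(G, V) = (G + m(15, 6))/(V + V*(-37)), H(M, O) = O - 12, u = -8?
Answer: 21600/17 ≈ 1270.6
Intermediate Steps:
m(J, x) = 1/(-14 - x) (m(J, x) = 1/((-6 - x) - 8) = 1/(-14 - x))
H(M, O) = -12 + O
W(G, V) = -(-1/20 + G)/(36*V) (W(G, V) = (G - 1/(14 + 6))/(V + V*(-37)) = (G - 1/20)/(V - 37*V) = (G - 1*1/20)/((-36*V)) = (G - 1/20)*(-1/(36*V)) = (-1/20 + G)*(-1/(36*V)) = -(-1/20 + G)/(36*V))
1/W(H(3*1, 18), -210) = 1/((1/720)*(1 - 20*(-12 + 18))/(-210)) = 1/((1/720)*(-1/210)*(1 - 20*6)) = 1/((1/720)*(-1/210)*(1 - 120)) = 1/((1/720)*(-1/210)*(-119)) = 1/(17/21600) = 21600/17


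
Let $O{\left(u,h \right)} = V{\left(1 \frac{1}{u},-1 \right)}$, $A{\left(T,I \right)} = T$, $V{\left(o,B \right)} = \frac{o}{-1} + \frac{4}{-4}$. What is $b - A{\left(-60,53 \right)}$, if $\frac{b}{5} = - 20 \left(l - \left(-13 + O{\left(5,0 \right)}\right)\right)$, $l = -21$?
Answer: $740$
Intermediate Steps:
$V{\left(o,B \right)} = -1 - o$ ($V{\left(o,B \right)} = o \left(-1\right) + 4 \left(- \frac{1}{4}\right) = - o - 1 = -1 - o$)
$O{\left(u,h \right)} = -1 - \frac{1}{u}$ ($O{\left(u,h \right)} = -1 - 1 \frac{1}{u} = -1 - \frac{1}{u}$)
$b = 680$ ($b = 5 \left(- 20 \left(-21 + \left(13 - \frac{-1 - 5}{5}\right)\right)\right) = 5 \left(- 20 \left(-21 + \left(13 - \frac{1}{5} \left(-6\right)\right)\right)\right) = 5 \left(- 20 \left(-21 + \left(13 - - \frac{6}{5}\right)\right)\right) = 5 \left(- 20 \left(-21 + \left(13 + \frac{6}{5}\right)\right)\right) = 5 \left(- 20 \left(-21 + \frac{71}{5}\right)\right) = 5 \left(\left(-20\right) \left(- \frac{34}{5}\right)\right) = 5 \cdot 136 = 680$)
$b - A{\left(-60,53 \right)} = 680 - -60 = 680 + 60 = 740$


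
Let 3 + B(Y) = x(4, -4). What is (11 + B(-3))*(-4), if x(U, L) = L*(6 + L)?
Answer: 0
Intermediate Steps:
B(Y) = -11 (B(Y) = -3 - 4*(6 - 4) = -3 - 4*2 = -3 - 8 = -11)
(11 + B(-3))*(-4) = (11 - 11)*(-4) = 0*(-4) = 0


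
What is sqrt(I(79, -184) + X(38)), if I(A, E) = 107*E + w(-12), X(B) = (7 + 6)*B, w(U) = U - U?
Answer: I*sqrt(19194) ≈ 138.54*I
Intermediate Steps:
w(U) = 0
X(B) = 13*B
I(A, E) = 107*E (I(A, E) = 107*E + 0 = 107*E)
sqrt(I(79, -184) + X(38)) = sqrt(107*(-184) + 13*38) = sqrt(-19688 + 494) = sqrt(-19194) = I*sqrt(19194)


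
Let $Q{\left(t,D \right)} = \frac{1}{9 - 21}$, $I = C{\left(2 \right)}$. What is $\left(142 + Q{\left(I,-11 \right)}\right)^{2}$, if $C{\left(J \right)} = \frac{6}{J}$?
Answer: $\frac{2900209}{144} \approx 20140.0$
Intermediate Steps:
$I = 3$ ($I = \frac{6}{2} = 6 \cdot \frac{1}{2} = 3$)
$Q{\left(t,D \right)} = - \frac{1}{12}$ ($Q{\left(t,D \right)} = \frac{1}{-12} = - \frac{1}{12}$)
$\left(142 + Q{\left(I,-11 \right)}\right)^{2} = \left(142 - \frac{1}{12}\right)^{2} = \left(\frac{1703}{12}\right)^{2} = \frac{2900209}{144}$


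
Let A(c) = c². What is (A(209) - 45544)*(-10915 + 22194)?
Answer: -21012777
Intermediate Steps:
(A(209) - 45544)*(-10915 + 22194) = (209² - 45544)*(-10915 + 22194) = (43681 - 45544)*11279 = -1863*11279 = -21012777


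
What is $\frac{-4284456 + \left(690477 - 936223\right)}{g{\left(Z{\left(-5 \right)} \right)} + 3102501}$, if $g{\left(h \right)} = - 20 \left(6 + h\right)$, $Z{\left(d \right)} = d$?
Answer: $- \frac{4530202}{3102481} \approx -1.4602$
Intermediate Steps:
$g{\left(h \right)} = -120 - 20 h$
$\frac{-4284456 + \left(690477 - 936223\right)}{g{\left(Z{\left(-5 \right)} \right)} + 3102501} = \frac{-4284456 + \left(690477 - 936223\right)}{\left(-120 - -100\right) + 3102501} = \frac{-4284456 - 245746}{\left(-120 + 100\right) + 3102501} = - \frac{4530202}{-20 + 3102501} = - \frac{4530202}{3102481}$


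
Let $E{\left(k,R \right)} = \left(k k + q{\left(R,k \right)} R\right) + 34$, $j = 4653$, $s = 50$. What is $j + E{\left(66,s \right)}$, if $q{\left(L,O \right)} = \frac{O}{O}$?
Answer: $9093$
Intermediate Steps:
$q{\left(L,O \right)} = 1$
$E{\left(k,R \right)} = 34 + R + k^{2}$ ($E{\left(k,R \right)} = \left(k k + 1 R\right) + 34 = \left(k^{2} + R\right) + 34 = \left(R + k^{2}\right) + 34 = 34 + R + k^{2}$)
$j + E{\left(66,s \right)} = 4653 + \left(34 + 50 + 66^{2}\right) = 4653 + \left(34 + 50 + 4356\right) = 4653 + 4440 = 9093$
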